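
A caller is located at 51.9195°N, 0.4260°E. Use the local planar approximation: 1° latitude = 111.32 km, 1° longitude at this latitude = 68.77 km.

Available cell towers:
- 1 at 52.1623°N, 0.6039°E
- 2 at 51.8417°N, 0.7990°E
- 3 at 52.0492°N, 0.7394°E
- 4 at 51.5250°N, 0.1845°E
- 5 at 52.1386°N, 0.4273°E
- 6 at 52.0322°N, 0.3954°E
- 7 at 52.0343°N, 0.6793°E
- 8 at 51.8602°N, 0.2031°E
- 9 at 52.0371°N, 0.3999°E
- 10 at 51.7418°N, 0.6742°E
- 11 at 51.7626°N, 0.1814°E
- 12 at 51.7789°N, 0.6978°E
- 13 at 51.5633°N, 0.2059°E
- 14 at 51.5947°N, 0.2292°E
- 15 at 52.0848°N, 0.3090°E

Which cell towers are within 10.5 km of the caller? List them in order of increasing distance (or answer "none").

none

Distances from 51.9195°N, 0.4260°E:
1: √((0.2428·111.32)² + (0.1779·68.77)²) = √(730.539596 + 149.675234) = 29.6684 km
2: √((-0.0778·111.32)² + (0.3730·68.77)²) = √(75.007655 + 657.984574) = 27.0738 km
3: √((0.1297·111.32)² + (0.3134·68.77)²) = √(208.461735 + 464.511032) = 25.9417 km
4: √((-0.3945·111.32)² + (-0.2415·68.77)²) = √(1928.592220 + 275.824169) = 46.9512 km
5: √((0.2191·111.32)² + (0.0013·68.77)²) = √(594.882441 + 0.007993) = 24.3904 km
6: √((0.1127·111.32)² + (-0.0306·68.77)²) = √(157.396194 + 4.428339) = 12.7210 km
7: √((0.1148·111.32)² + (0.2533·68.77)²) = √(163.316540 + 303.436925) = 21.6045 km
8: √((-0.0593·111.32)² + (-0.2229·68.77)²) = √(43.576845 + 234.973121) = 16.6898 km
9: √((0.1176·111.32)² + (-0.0261·68.77)²) = √(171.380355 + 3.221655) = 13.2137 km
10: √((-0.1777·111.32)² + (0.2482·68.77)²) = √(391.310274 + 291.340998) = 26.1276 km
11: √((-0.1569·111.32)² + (-0.2446·68.77)²) = √(305.064929 + 282.950818) = 24.2490 km
12: √((-0.1406·111.32)² + (0.2718·68.77)²) = √(244.972332 + 349.379126) = 24.3793 km
13: √((-0.3562·111.32)² + (-0.2201·68.77)²) = √(1572.295696 + 229.106881) = 42.4429 km
14: √((-0.3248·111.32)² + (-0.1968·68.77)²) = √(1307.309558 + 183.167424) = 38.6067 km
15: √((0.1653·111.32)² + (-0.1170·68.77)²) = √(338.604014 + 64.739564) = 20.0834 km
Threshold 10.5 km: none within range.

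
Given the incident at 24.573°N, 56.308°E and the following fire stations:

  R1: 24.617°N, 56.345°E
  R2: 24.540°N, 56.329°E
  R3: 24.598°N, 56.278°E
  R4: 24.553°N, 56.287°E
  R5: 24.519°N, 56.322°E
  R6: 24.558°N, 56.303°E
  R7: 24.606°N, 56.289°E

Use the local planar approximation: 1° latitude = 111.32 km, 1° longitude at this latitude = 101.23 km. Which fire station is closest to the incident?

Distances from 24.573°N, 56.308°E:
R1: √((0.044·111.32)² + (0.037·101.23)²) = √(23.99119 + 14.02885) = 6.166 km
R2: √((-0.033·111.32)² + (0.021·101.23)²) = √(13.49504 + 4.51915) = 4.244 km
R3: √((0.025·111.32)² + (-0.030·101.23)²) = √(7.74509 + 9.22276) = 4.119 km
R4: √((-0.020·111.32)² + (-0.021·101.23)²) = √(4.95686 + 4.51915) = 3.078 km
R5: √((-0.054·111.32)² + (0.014·101.23)²) = √(36.13549 + 2.00851) = 6.176 km
R6: √((-0.015·111.32)² + (-0.005·101.23)²) = √(2.78823 + 0.25619) = 1.745 km
R7: √((0.033·111.32)² + (-0.019·101.23)²) = √(13.49504 + 3.69935) = 4.147 km
Minimum: R6 at 1.745 km.

R6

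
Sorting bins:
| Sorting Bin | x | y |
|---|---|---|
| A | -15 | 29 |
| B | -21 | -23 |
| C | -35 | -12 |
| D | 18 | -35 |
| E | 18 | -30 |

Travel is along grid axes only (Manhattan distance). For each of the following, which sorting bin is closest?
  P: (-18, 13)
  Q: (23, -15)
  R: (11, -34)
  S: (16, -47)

P→A; Q→E; R→D; S→D

P at (-18, 13):
  A: |3| + |16| = 3 + 16 = 19
  B: |-3| + |-36| = 3 + 36 = 39
  C: |-17| + |-25| = 17 + 25 = 42
  D: |36| + |-48| = 36 + 48 = 84
  E: |36| + |-43| = 36 + 43 = 79
  → nearest: A (19)
Q at (23, -15):
  A: |-38| + |44| = 38 + 44 = 82
  B: |-44| + |-8| = 44 + 8 = 52
  C: |-58| + |3| = 58 + 3 = 61
  D: |-5| + |-20| = 5 + 20 = 25
  E: |-5| + |-15| = 5 + 15 = 20
  → nearest: E (20)
R at (11, -34):
  A: |-26| + |63| = 26 + 63 = 89
  B: |-32| + |11| = 32 + 11 = 43
  C: |-46| + |22| = 46 + 22 = 68
  D: |7| + |-1| = 7 + 1 = 8
  E: |7| + |4| = 7 + 4 = 11
  → nearest: D (8)
S at (16, -47):
  A: |-31| + |76| = 31 + 76 = 107
  B: |-37| + |24| = 37 + 24 = 61
  C: |-51| + |35| = 51 + 35 = 86
  D: |2| + |12| = 2 + 12 = 14
  E: |2| + |17| = 2 + 17 = 19
  → nearest: D (14)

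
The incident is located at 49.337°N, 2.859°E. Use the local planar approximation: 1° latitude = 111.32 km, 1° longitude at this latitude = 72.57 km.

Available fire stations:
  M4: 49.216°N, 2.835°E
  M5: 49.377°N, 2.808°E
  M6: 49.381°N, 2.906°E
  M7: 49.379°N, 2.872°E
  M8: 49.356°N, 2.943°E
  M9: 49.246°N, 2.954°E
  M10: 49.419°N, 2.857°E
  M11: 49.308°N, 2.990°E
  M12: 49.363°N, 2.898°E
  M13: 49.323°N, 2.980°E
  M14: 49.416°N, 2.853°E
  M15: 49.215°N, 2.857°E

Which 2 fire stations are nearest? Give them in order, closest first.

Distances from 49.337°N, 2.859°E:
M4: √((-0.121·111.32)² + (-0.024·72.57)²) = √(181.433357 + 3.033449) = 13.5819 km
M5: √((0.040·111.32)² + (-0.051·72.57)²) = √(19.827428 + 13.697919) = 5.7901 km
M6: √((0.044·111.32)² + (0.047·72.57)²) = √(23.991188 + 11.633488) = 5.9686 km
M7: √((0.042·111.32)² + (0.013·72.57)²) = √(21.859739 + 0.890022) = 4.7697 km
M8: √((0.019·111.32)² + (0.084·72.57)²) = √(4.473563 + 37.159753) = 6.4524 km
M9: √((-0.091·111.32)² + (0.095·72.57)²) = √(102.619331 + 47.529304) = 12.2535 km
M10: √((0.082·111.32)² + (-0.002·72.57)²) = √(83.324765 + 0.021066) = 9.1294 km
M11: √((-0.029·111.32)² + (0.131·72.57)²) = √(10.421792 + 90.376774) = 10.0398 km
M12: √((0.026·111.32)² + (0.039·72.57)²) = √(8.377088 + 8.010202) = 4.0481 km
M13: √((-0.014·111.32)² + (0.121·72.57)²) = √(2.428860 + 77.105434) = 8.9182 km
M14: √((0.079·111.32)² + (-0.006·72.57)²) = √(77.339361 + 0.189591) = 8.8051 km
M15: √((-0.122·111.32)² + (-0.002·72.57)²) = √(184.444647 + 0.021066) = 13.5818 km
Sorted: M12 (4.0481 km) < M7 (4.7697 km) < M5 (5.7901 km) < M6 (5.9686 km) < …

M12, M7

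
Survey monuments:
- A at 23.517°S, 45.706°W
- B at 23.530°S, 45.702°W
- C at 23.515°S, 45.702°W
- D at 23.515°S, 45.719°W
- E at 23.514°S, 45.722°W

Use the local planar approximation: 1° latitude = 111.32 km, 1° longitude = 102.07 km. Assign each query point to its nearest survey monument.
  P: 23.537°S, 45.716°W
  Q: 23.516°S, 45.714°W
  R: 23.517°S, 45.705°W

P at 23.537°S, 45.716°W:
  A: √((0.020·111.32)² + (0.010·102.07)²) = √(4.95686 + 1.04183) = 2.449 km
  B: √((0.007·111.32)² + (0.014·102.07)²) = √(0.60721 + 2.04198) = 1.628 km
  C: √((0.022·111.32)² + (0.014·102.07)²) = √(5.99780 + 2.04198) = 2.835 km
  D: √((0.022·111.32)² + (-0.003·102.07)²) = √(5.99780 + 0.09376) = 2.468 km
  E: √((0.023·111.32)² + (-0.006·102.07)²) = √(6.55544 + 0.37506) = 2.633 km
  → nearest: B (1.628 km)
Q at 23.516°S, 45.714°W:
  A: √((-0.001·111.32)² + (0.008·102.07)²) = √(0.01239 + 0.66677) = 0.824 km
  B: √((-0.014·111.32)² + (0.012·102.07)²) = √(2.42886 + 1.50023) = 1.982 km
  C: √((0.001·111.32)² + (0.012·102.07)²) = √(0.01239 + 1.50023) = 1.230 km
  D: √((0.001·111.32)² + (-0.005·102.07)²) = √(0.01239 + 0.26046) = 0.522 km
  E: √((0.002·111.32)² + (-0.008·102.07)²) = √(0.04957 + 0.66677) = 0.846 km
  → nearest: D (0.522 km)
R at 23.517°S, 45.705°W:
  A: √((0.000·111.32)² + (-0.001·102.07)²) = √(0.00000 + 0.01042) = 0.102 km
  B: √((-0.013·111.32)² + (0.003·102.07)²) = √(2.09427 + 0.09376) = 1.479 km
  C: √((0.002·111.32)² + (0.003·102.07)²) = √(0.04957 + 0.09376) = 0.379 km
  D: √((0.002·111.32)² + (-0.014·102.07)²) = √(0.04957 + 2.04198) = 1.446 km
  E: √((0.003·111.32)² + (-0.017·102.07)²) = √(0.11153 + 3.01088) = 1.767 km
  → nearest: A (0.102 km)

P→B; Q→D; R→A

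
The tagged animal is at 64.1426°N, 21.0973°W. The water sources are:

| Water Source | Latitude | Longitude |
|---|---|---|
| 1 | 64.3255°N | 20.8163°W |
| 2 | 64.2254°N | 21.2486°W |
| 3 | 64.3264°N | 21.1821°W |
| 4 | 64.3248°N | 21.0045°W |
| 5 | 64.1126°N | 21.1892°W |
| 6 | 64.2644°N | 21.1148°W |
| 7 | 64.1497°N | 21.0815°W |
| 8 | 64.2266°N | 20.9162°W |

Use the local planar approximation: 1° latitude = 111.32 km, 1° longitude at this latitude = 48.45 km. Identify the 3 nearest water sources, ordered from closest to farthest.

7, 5, 2

Distances from 64.1426°N, 21.0973°W:
1: 24.4929 km
2: 11.7769 km
3: 20.8690 km
4: 20.7749 km
5: 5.5658 km
6: 13.5853 km
7: 1.1003 km
8: 12.8229 km
Sorted: 7 (1.1003 km) < 5 (5.5658 km) < 2 (11.7769 km) < 8 (12.8229 km) < 6 (13.5853 km) < …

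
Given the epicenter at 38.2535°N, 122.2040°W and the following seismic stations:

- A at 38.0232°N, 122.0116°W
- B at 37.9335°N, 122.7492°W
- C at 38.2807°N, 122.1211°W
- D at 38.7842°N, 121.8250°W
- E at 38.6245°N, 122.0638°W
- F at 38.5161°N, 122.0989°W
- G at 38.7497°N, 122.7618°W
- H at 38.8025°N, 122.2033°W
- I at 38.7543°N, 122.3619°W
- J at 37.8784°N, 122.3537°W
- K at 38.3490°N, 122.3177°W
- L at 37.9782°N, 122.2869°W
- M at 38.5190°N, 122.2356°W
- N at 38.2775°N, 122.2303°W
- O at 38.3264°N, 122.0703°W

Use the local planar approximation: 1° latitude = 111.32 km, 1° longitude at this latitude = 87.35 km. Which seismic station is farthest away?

G

Distances from 38.2535°N, 122.2040°W:
A: √((-0.2303·111.32)² + (0.1924·87.35)²) = √(657.255564 + 282.446342) = 30.6546 km
B: √((-0.3200·111.32)² + (-0.5452·87.35)²) = √(1268.955382 + 2267.971083) = 59.4721 km
C: √((0.0272·111.32)² + (0.0829·87.35)²) = √(9.168203 + 52.436643) = 7.8489 km
D: √((0.5307·111.32)² + (0.3790·87.35)²) = √(3490.153842 + 1095.984062) = 67.7210 km
E: √((0.3710·111.32)² + (0.1402·87.35)²) = √(1705.666872 + 149.976027) = 43.0772 km
F: √((0.2626·111.32)² + (0.1051·87.35)²) = √(854.546774 + 84.281305) = 30.6403 km
G: √((0.4962·111.32)² + (-0.5578·87.35)²) = √(3051.124401 + 2374.011610) = 73.6555 km
H: √((0.5490·111.32)² + (0.0007·87.35)²) = √(3735.004112 + 0.003739) = 61.1147 km
I: √((0.5008·111.32)² + (-0.1579·87.35)²) = √(3107.957245 + 190.234849) = 57.4299 km
J: √((-0.3751·111.32)² + (-0.1497·87.35)²) = √(1743.574560 + 170.989491) = 43.7557 km
K: √((0.0955·111.32)² + (-0.1137·87.35)²) = √(113.019437 + 98.638566) = 14.5485 km
L: √((-0.2753·111.32)² + (-0.0829·87.35)²) = √(939.201588 + 52.436643) = 31.4903 km
M: √((0.2655·111.32)² + (-0.0316·87.35)²) = √(873.525216 + 7.619035) = 29.6841 km
N: √((0.0240·111.32)² + (-0.0263·87.35)²) = √(7.137874 + 5.277610) = 3.5236 km
O: √((0.0729·111.32)² + (0.1337·87.35)²) = √(65.856925 + 136.391917) = 14.2214 km
Maximum: G at 73.6555 km.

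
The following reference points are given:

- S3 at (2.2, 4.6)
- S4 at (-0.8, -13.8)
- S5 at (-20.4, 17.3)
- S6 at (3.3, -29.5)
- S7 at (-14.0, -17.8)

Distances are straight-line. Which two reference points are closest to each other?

Pairwise distances:
S3–S4: 18.6
S3–S5: 25.9
S3–S6: 34.1
S3–S7: 27.6
S4–S5: 36.8
S4–S6: 16.2
S4–S7: 13.8
S5–S6: 52.5
S5–S7: 35.7
S6–S7: 20.9
Closest pair: S4–S7 at 13.8.

S4 and S7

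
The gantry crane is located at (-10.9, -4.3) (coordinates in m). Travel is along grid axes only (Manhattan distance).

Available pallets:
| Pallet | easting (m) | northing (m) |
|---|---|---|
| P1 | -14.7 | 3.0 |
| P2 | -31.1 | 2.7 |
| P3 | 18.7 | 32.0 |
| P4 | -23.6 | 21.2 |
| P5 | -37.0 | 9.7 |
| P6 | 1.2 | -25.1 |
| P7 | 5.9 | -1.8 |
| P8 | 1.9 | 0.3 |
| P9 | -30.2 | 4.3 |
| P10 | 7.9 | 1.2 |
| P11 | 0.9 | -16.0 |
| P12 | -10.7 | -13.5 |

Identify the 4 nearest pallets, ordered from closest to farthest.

P12, P1, P8, P7

Distances from (-10.9, -4.3):
P1: |-3.8| + |7.3| = 3.8 + 7.3 = 11.1 m
P2: |-20.2| + |7.0| = 20.2 + 7.0 = 27.2 m
P3: |29.6| + |36.3| = 29.6 + 36.3 = 65.9 m
P4: |-12.7| + |25.5| = 12.7 + 25.5 = 38.2 m
P5: |-26.1| + |14.0| = 26.1 + 14.0 = 40.1 m
P6: |12.1| + |-20.8| = 12.1 + 20.8 = 32.9 m
P7: |16.8| + |2.5| = 16.8 + 2.5 = 19.3 m
P8: |12.8| + |4.6| = 12.8 + 4.6 = 17.4 m
P9: |-19.3| + |8.6| = 19.3 + 8.6 = 27.9 m
P10: |18.8| + |5.5| = 18.8 + 5.5 = 24.3 m
P11: |11.8| + |-11.7| = 11.8 + 11.7 = 23.5 m
P12: |0.2| + |-9.2| = 0.2 + 9.2 = 9.4 m
Sorted: P12 (9.4 m) < P1 (11.1 m) < P8 (17.4 m) < P7 (19.3 m) < P11 (23.5 m) < P10 (24.3 m) < …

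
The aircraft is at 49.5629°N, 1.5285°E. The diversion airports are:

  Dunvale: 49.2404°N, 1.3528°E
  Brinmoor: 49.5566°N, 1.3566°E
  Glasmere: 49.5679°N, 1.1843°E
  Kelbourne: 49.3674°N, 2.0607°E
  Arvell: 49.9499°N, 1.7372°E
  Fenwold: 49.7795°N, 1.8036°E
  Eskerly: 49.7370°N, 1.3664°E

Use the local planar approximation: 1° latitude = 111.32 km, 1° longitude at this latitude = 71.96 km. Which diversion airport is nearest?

Brinmoor

Distances from 49.5629°N, 1.5285°E:
Dunvale: √((-0.3225·111.32)² + (-0.1757·71.96)²) = √(1288.860260 + 159.854856) = 38.0620 km
Brinmoor: √((-0.0063·111.32)² + (-0.1719·71.96)²) = √(0.491844 + 153.015020) = 12.3898 km
Glasmere: √((0.0050·111.32)² + (-0.3442·71.96)²) = √(0.309804 + 613.485131) = 24.7749 km
Kelbourne: √((-0.1955·111.32)² + (0.5322·71.96)²) = √(473.630781 + 1466.668788) = 44.0488 km
Arvell: √((0.3870·111.32)² + (0.2087·71.96)²) = √(1855.958775 + 225.541886) = 45.6235 km
Fenwold: √((0.2166·111.32)² + (0.2751·71.96)²) = √(581.384300 + 391.889376) = 31.1973 km
Eskerly: √((0.1741·111.32)² + (-0.1621·71.96)²) = √(375.615874 + 136.065599) = 22.6204 km
Minimum: Brinmoor at 12.3898 km.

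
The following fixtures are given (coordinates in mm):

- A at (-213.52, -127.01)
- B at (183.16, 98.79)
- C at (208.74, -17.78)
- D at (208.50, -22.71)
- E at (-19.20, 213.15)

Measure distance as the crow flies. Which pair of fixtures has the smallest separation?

Pairwise distances:
A–B: 456.44 mm
A–C: 436.16 mm
A–D: 434.72 mm
A–E: 391.75 mm
B–C: 119.34 mm
B–D: 124.11 mm
B–E: 232.44 mm
C–D: 4.94 mm
C–E: 324.48 mm
D–E: 327.84 mm
Closest pair: C–D at 4.94 mm.

C and D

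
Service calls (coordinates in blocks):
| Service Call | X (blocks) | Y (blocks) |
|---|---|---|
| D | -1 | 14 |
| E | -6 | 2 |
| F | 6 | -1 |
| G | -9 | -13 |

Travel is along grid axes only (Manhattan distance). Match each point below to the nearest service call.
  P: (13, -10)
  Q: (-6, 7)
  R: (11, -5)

P at (13, -10):
  D: |-14| + |24| = 14 + 24 = 38 blocks
  E: |-19| + |12| = 19 + 12 = 31 blocks
  F: |-7| + |9| = 7 + 9 = 16 blocks
  G: |-22| + |-3| = 22 + 3 = 25 blocks
  → nearest: F (16 blocks)
Q at (-6, 7):
  D: |5| + |7| = 5 + 7 = 12 blocks
  E: |0| + |-5| = 0 + 5 = 5 blocks
  F: |12| + |-8| = 12 + 8 = 20 blocks
  G: |-3| + |-20| = 3 + 20 = 23 blocks
  → nearest: E (5 blocks)
R at (11, -5):
  D: |-12| + |19| = 12 + 19 = 31 blocks
  E: |-17| + |7| = 17 + 7 = 24 blocks
  F: |-5| + |4| = 5 + 4 = 9 blocks
  G: |-20| + |-8| = 20 + 8 = 28 blocks
  → nearest: F (9 blocks)

P→F; Q→E; R→F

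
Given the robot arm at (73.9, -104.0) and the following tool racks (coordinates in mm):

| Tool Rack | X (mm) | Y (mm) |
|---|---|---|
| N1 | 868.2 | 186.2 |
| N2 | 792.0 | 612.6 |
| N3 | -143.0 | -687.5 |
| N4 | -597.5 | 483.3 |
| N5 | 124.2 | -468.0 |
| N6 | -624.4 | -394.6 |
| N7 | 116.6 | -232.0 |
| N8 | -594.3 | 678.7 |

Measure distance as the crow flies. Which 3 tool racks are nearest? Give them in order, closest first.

Distances from (73.9, -104.0):
N1: √((794.3)² + (290.2)²) = √(630912.490 + 84216.040) = 845.7 mm
N2: √((718.1)² + (716.6)²) = √(515667.610 + 513515.560) = 1014.5 mm
N3: √((-216.9)² + (-583.5)²) = √(47045.610 + 340472.250) = 622.5 mm
N4: √((-671.4)² + (587.3)²) = √(450777.960 + 344921.290) = 892.0 mm
N5: √((50.3)² + (-364.0)²) = √(2530.090 + 132496.000) = 367.5 mm
N6: √((-698.3)² + (-290.6)²) = √(487622.890 + 84448.360) = 756.4 mm
N7: √((42.7)² + (-128.0)²) = √(1823.290 + 16384.000) = 134.9 mm
N8: √((-668.2)² + (782.7)²) = √(446491.240 + 612619.290) = 1029.1 mm
Sorted: N7 (134.9 mm) < N5 (367.5 mm) < N3 (622.5 mm) < N6 (756.4 mm) < N1 (845.7 mm) < …

N7, N5, N3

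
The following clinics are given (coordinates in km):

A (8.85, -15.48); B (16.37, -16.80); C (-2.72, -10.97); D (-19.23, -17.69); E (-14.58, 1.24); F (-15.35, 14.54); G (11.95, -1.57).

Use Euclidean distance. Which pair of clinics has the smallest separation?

A and B

Pairwise distances:
A–B: 7.63 km
A–C: 12.42 km
A–D: 28.17 km
A–E: 28.78 km
A–F: 38.56 km
A–G: 14.25 km
B–C: 19.96 km
B–D: 35.61 km
B–E: 35.82 km
B–F: 44.59 km
B–G: 15.86 km
C–D: 17.83 km
C–E: 17.02 km
C–F: 28.47 km
C–G: 17.42 km
D–E: 19.49 km
D–F: 32.46 km
D–G: 35.10 km
E–F: 13.32 km
E–G: 26.68 km
F–G: 31.70 km
Closest pair: A–B at 7.63 km.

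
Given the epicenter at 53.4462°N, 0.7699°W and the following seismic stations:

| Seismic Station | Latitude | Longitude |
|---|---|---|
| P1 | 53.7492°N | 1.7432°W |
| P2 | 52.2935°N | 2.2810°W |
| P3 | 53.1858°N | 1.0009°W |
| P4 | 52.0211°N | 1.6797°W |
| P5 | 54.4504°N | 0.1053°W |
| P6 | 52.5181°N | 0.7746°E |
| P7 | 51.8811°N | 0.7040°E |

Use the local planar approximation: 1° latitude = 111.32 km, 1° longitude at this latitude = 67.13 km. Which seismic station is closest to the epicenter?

Distances from 53.4462°N, 0.7699°W:
P1: √((0.3030·111.32)² + (-0.9733·67.13)²) = √(1137.710202 + 4269.005763) = 73.5304 km
P2: √((-1.1527·111.32)² + (-1.5111·67.13)²) = √(16465.653867 + 10290.102612) = 163.5719 km
P3: √((-0.2604·111.32)² + (-0.2310·67.13)²) = √(840.288375 + 240.467979) = 32.8749 km
P4: √((-1.4251·111.32)² + (-0.9098·67.13)²) = √(25167.326046 + 3730.140234) = 169.9925 km
P5: √((1.0042·111.32)² + (0.6646·67.13)²) = √(12496.454994 + 1990.462355) = 120.3616 km
P6: √((-0.9281·111.32)² + (1.5445·67.13)²) = √(10674.214866 + 10750.016223) = 146.3702 km
P7: √((-1.5651·111.32)² + (1.4739·67.13)²) = √(30355.023834 + 9789.698846) = 200.3615 km
Minimum: P3 at 32.8749 km.

P3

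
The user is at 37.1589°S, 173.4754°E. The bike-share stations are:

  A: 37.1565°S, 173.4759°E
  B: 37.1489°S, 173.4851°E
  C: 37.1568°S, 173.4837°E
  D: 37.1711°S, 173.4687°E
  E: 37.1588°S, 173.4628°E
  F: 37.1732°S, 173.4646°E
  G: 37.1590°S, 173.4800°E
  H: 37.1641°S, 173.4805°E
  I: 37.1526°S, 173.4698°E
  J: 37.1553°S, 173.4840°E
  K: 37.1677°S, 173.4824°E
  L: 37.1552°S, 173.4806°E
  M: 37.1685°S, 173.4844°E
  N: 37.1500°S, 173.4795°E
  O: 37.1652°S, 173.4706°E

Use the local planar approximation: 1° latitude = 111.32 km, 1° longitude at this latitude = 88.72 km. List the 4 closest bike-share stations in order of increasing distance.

Distances from 37.1589°S, 173.4754°E:
A: 0.2708 km
B: 1.4071 km
C: 0.7726 km
D: 1.4825 km
E: 1.1179 km
F: 1.8580 km
G: 0.4083 km
H: 0.7347 km
I: 0.8595 km
J: 0.8618 km
K: 1.1599 km
L: 0.6185 km
M: 1.3340 km
N: 1.0554 km
O: 0.8205 km
Sorted: A (0.2708 km) < G (0.4083 km) < L (0.6185 km) < H (0.7347 km) < C (0.7726 km) < O (0.8205 km) < …

A, G, L, H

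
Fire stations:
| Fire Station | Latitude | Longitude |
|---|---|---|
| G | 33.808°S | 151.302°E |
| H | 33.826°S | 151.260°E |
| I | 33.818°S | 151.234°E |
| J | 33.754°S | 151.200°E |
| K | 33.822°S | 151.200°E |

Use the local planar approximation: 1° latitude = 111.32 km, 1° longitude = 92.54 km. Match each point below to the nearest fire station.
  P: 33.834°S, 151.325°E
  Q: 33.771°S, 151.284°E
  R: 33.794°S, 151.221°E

P→G; Q→G; R→I

P at 33.834°S, 151.325°E:
  G: 3.593 km
  H: 6.081 km
  I: 8.607 km
  J: 14.599 km
  K: 11.644 km
  → nearest: G (3.593 km)
Q at 33.771°S, 151.284°E:
  G: 4.443 km
  H: 6.513 km
  I: 6.985 km
  J: 8.000 km
  K: 9.626 km
  → nearest: G (4.443 km)
R at 33.794°S, 151.221°E:
  G: 7.656 km
  H: 5.071 km
  I: 2.930 km
  J: 4.858 km
  K: 3.673 km
  → nearest: I (2.930 km)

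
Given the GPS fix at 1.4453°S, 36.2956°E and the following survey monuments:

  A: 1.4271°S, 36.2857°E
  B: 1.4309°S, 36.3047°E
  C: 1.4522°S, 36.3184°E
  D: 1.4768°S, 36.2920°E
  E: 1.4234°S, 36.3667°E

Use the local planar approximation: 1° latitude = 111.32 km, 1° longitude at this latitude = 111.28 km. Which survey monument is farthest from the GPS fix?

Distances from 1.4453°S, 36.2956°E:
A: 2.3062 km
B: 1.8961 km
C: 2.6509 km
D: 3.5294 km
E: 8.2791 km
Maximum: E at 8.2791 km.

E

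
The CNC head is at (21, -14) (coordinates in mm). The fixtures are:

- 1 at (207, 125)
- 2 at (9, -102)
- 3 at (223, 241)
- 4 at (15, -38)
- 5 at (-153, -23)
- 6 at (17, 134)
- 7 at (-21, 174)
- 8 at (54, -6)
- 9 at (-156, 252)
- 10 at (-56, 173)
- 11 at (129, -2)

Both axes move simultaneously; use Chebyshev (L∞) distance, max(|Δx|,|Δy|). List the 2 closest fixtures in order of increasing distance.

Distances from (21, -14):
1: 186 mm
2: 88 mm
3: 255 mm
4: 24 mm
5: 174 mm
6: 148 mm
7: 188 mm
8: 33 mm
9: 266 mm
10: 187 mm
11: 108 mm
Sorted: 4 (24 mm) < 8 (33 mm) < 2 (88 mm) < 11 (108 mm) < …

4, 8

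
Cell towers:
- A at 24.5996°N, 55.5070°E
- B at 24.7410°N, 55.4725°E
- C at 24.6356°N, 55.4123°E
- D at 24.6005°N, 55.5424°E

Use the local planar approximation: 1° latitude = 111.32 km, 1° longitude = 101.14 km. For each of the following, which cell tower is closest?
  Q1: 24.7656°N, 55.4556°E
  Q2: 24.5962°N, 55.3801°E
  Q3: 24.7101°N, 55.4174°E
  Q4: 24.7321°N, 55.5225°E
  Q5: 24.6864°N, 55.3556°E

Q1→B; Q2→C; Q3→B; Q4→B; Q5→C

Q1 at 24.7656°N, 55.4556°E:
  A: 19.1964 km
  B: 3.2281 km
  C: 15.1197 km
  D: 20.3680 km
  → nearest: B (3.2281 km)
Q2 at 24.5962°N, 55.3801°E:
  A: 12.8402 km
  B: 18.6323 km
  C: 5.4629 km
  D: 16.4220 km
  → nearest: C (5.4629 km)
Q3 at 24.7101°N, 55.4174°E:
  A: 15.2785 km
  B: 6.5489 km
  C: 8.3094 km
  D: 17.5696 km
  → nearest: B (6.5489 km)
Q4 at 24.7321°N, 55.5225°E:
  A: 14.8330 km
  B: 5.1531 km
  C: 15.4798 km
  D: 14.7873 km
  → nearest: B (5.1531 km)
Q5 at 24.6864°N, 55.3556°E:
  A: 18.1064 km
  B: 13.2941 km
  C: 8.0539 km
  D: 21.1751 km
  → nearest: C (8.0539 km)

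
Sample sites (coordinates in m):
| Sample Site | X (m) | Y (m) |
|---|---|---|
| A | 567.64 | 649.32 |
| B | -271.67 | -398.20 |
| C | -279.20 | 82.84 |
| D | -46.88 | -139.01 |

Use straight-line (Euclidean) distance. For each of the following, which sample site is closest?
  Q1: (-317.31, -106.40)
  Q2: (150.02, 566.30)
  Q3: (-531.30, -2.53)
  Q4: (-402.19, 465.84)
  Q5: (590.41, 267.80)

Q1 at (-317.31, -106.40):
  A: √((884.95)² + (755.72)²) = √(783136.5025 + 571112.7184) = 1163.72 m
  B: √((45.64)² + (-291.80)²) = √(2083.0096 + 85147.2400) = 295.35 m
  C: √((38.11)² + (189.24)²) = √(1452.3721 + 35811.7776) = 193.04 m
  D: √((270.43)² + (-32.61)²) = √(73132.3849 + 1063.4121) = 272.39 m
  → nearest: C (193.04 m)
Q2 at (150.02, 566.30):
  A: √((417.62)² + (83.02)²) = √(174406.4644 + 6892.3204) = 425.79 m
  B: √((-421.69)² + (-964.50)²) = √(177822.4561 + 930260.2500) = 1052.66 m
  C: √((-429.22)² + (-483.46)²) = √(184229.8084 + 233733.5716) = 646.50 m
  D: √((-196.90)² + (-705.31)²) = √(38769.6100 + 497462.1961) = 732.28 m
  → nearest: A (425.79 m)
Q3 at (-531.30, -2.53):
  A: √((1098.94)² + (651.85)²) = √(1207669.1236 + 424908.4225) = 1277.72 m
  B: √((259.63)² + (-395.67)²) = √(67407.7369 + 156554.7489) = 473.25 m
  C: √((252.10)² + (85.37)²) = √(63554.4100 + 7288.0369) = 266.16 m
  D: √((484.42)² + (-136.48)²) = √(234662.7364 + 18626.7904) = 503.28 m
  → nearest: C (266.16 m)
Q4 at (-402.19, 465.84):
  A: √((969.83)² + (183.48)²) = √(940570.2289 + 33664.9104) = 987.03 m
  B: √((130.52)² + (-864.04)²) = √(17035.4704 + 746565.1216) = 873.84 m
  C: √((122.99)² + (-383.00)²) = √(15126.5401 + 146689.0000) = 402.26 m
  D: √((355.31)² + (-604.85)²) = √(126245.1961 + 365843.5225) = 701.49 m
  → nearest: C (402.26 m)
Q5 at (590.41, 267.80):
  A: √((-22.77)² + (381.52)²) = √(518.4729 + 145557.5104) = 382.20 m
  B: √((-862.08)² + (-666.00)²) = √(743181.9264 + 443556.0000) = 1089.38 m
  C: √((-869.61)² + (-184.96)²) = √(756221.5521 + 34210.2016) = 889.06 m
  D: √((-637.29)² + (-406.81)²) = √(406138.5441 + 165494.3761) = 756.06 m
  → nearest: A (382.20 m)

Q1→C; Q2→A; Q3→C; Q4→C; Q5→A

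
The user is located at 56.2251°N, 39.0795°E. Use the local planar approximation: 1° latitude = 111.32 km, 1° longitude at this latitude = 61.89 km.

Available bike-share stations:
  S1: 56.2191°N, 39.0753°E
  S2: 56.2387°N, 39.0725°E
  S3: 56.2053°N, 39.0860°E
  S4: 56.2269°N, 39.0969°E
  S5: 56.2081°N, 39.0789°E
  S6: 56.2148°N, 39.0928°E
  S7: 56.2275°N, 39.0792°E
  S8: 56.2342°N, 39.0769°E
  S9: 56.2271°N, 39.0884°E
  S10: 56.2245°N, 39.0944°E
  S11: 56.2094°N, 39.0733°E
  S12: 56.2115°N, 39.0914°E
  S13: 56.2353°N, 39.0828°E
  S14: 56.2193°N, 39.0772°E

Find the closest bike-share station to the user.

Distances from 56.2251°N, 39.0795°E:
S1: √((-0.0060·111.32)² + (-0.0042·61.89)²) = √(0.446117 + 0.067568) = 0.7167 km
S2: √((0.0136·111.32)² + (-0.0070·61.89)²) = √(2.292051 + 0.187688) = 1.5747 km
S3: √((-0.0198·111.32)² + (0.0065·61.89)²) = √(4.858216 + 0.161833) = 2.2405 km
S4: √((0.0018·111.32)² + (0.0174·61.89)²) = √(0.040151 + 1.159683) = 1.0954 km
S5: √((-0.0170·111.32)² + (-0.0006·61.89)²) = √(3.581329 + 0.001379) = 1.8928 km
S6: √((-0.0103·111.32)² + (0.0133·61.89)²) = √(1.314682 + 0.677555) = 1.4115 km
S7: √((0.0024·111.32)² + (-0.0003·61.89)²) = √(0.071379 + 0.000345) = 0.2678 km
S8: √((0.0091·111.32)² + (-0.0026·61.89)²) = √(1.026193 + 0.025893) = 1.0257 km
S9: √((0.0020·111.32)² + (0.0089·61.89)²) = √(0.049569 + 0.303404) = 0.5941 km
S10: √((-0.0006·111.32)² + (0.0149·61.89)²) = √(0.004461 + 0.850381) = 0.9246 km
S11: √((-0.0157·111.32)² + (-0.0062·61.89)²) = √(3.054539 + 0.147240) = 1.7894 km
S12: √((-0.0136·111.32)² + (0.0119·61.89)²) = √(2.292051 + 0.542419) = 1.6836 km
S13: √((0.0102·111.32)² + (0.0033·61.89)²) = √(1.289278 + 0.041713) = 1.1537 km
S14: √((-0.0058·111.32)² + (-0.0023·61.89)²) = √(0.416872 + 0.020263) = 0.6612 km
Minimum: S7 at 0.2678 km.

S7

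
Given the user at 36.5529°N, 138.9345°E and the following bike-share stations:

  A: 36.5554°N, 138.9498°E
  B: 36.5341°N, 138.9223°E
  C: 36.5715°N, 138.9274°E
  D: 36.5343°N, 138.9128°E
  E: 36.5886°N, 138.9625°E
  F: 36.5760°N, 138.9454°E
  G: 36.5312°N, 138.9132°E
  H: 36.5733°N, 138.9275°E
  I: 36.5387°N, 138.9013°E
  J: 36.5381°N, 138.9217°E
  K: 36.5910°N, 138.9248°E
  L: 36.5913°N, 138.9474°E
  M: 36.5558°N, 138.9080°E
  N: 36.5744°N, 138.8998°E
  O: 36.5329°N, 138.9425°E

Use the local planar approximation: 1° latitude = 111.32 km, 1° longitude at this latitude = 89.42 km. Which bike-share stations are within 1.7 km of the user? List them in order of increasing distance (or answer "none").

A

Distances from 36.5529°N, 138.9345°E:
A: √((0.0025·111.32)² + (0.0153·89.42)²) = √(0.077451 + 1.871769) = 1.3961 km
B: √((-0.0188·111.32)² + (-0.0122·89.42)²) = √(4.379879 + 1.190115) = 2.3601 km
C: √((0.0186·111.32)² + (-0.0071·89.42)²) = √(4.287186 + 0.403075) = 2.1657 km
D: √((-0.0186·111.32)² + (-0.0217·89.42)²) = √(4.287186 + 3.765206) = 2.8377 km
E: √((0.0357·111.32)² + (0.0280·89.42)²) = √(15.793662 + 6.268814) = 4.6971 km
F: √((0.0231·111.32)² + (0.0109·89.42)²) = √(6.612571 + 0.949997) = 2.7500 km
G: √((-0.0217·111.32)² + (-0.0213·89.42)²) = √(5.835336 + 3.627676) = 3.0762 km
H: √((0.0204·111.32)² + (-0.0070·89.42)²) = √(5.157114 + 0.391801) = 2.3556 km
I: √((-0.0142·111.32)² + (-0.0332·89.42)²) = √(2.498752 + 8.813441) = 3.3634 km
J: √((-0.0148·111.32)² + (-0.0128·89.42)²) = √(2.714375 + 1.310054) = 2.0061 km
K: √((0.0381·111.32)² + (-0.0097·89.42)²) = √(17.988558 + 0.752338) = 4.3291 km
L: √((0.0384·111.32)² + (0.0129·89.42)²) = √(18.272957 + 1.330604) = 4.4276 km
M: √((0.0029·111.32)² + (-0.0265·89.42)²) = √(0.104218 + 5.615146) = 2.3915 km
N: √((0.0215·111.32)² + (-0.0347·89.42)²) = √(5.728268 + 9.627827) = 3.9187 km
O: √((-0.0200·111.32)² + (0.0080·89.42)²) = √(4.956857 + 0.511740) = 2.3385 km
Threshold 1.7 km: A (1.3961 km) is within range.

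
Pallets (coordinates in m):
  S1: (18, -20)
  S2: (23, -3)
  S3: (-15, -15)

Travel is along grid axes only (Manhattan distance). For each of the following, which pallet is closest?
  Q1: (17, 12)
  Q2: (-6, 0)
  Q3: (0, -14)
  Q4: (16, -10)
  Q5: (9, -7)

Q1→S2; Q2→S3; Q3→S3; Q4→S1; Q5→S2

Q1 at (17, 12):
  S1: |1| + |-32| = 1 + 32 = 33 m
  S2: |6| + |-15| = 6 + 15 = 21 m
  S3: |-32| + |-27| = 32 + 27 = 59 m
  → nearest: S2 (21 m)
Q2 at (-6, 0):
  S1: |24| + |-20| = 24 + 20 = 44 m
  S2: |29| + |-3| = 29 + 3 = 32 m
  S3: |-9| + |-15| = 9 + 15 = 24 m
  → nearest: S3 (24 m)
Q3 at (0, -14):
  S1: |18| + |-6| = 18 + 6 = 24 m
  S2: |23| + |11| = 23 + 11 = 34 m
  S3: |-15| + |-1| = 15 + 1 = 16 m
  → nearest: S3 (16 m)
Q4 at (16, -10):
  S1: |2| + |-10| = 2 + 10 = 12 m
  S2: |7| + |7| = 7 + 7 = 14 m
  S3: |-31| + |-5| = 31 + 5 = 36 m
  → nearest: S1 (12 m)
Q5 at (9, -7):
  S1: |9| + |-13| = 9 + 13 = 22 m
  S2: |14| + |4| = 14 + 4 = 18 m
  S3: |-24| + |-8| = 24 + 8 = 32 m
  → nearest: S2 (18 m)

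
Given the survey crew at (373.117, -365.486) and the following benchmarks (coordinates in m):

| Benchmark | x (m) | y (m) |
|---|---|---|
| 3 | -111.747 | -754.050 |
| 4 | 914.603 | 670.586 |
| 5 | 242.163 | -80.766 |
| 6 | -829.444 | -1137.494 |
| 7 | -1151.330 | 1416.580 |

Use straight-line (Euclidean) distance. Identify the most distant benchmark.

Distances from (373.117, -365.486):
3: 621.349 m
4: 1169.039 m
5: 313.392 m
6: 1429.038 m
7: 2345.143 m
Maximum: 7 at 2345.143 m.

7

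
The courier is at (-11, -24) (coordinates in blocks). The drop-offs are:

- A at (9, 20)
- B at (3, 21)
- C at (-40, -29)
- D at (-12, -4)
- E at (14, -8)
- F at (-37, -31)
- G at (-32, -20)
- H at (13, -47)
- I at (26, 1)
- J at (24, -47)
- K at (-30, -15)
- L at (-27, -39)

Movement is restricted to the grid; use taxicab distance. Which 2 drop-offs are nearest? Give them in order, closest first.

Distances from (-11, -24):
A: 64 blocks
B: 59 blocks
C: 34 blocks
D: 21 blocks
E: 41 blocks
F: 33 blocks
G: 25 blocks
H: 47 blocks
I: 62 blocks
J: 58 blocks
K: 28 blocks
L: 31 blocks
Sorted: D (21 blocks) < G (25 blocks) < K (28 blocks) < L (31 blocks) < …

D, G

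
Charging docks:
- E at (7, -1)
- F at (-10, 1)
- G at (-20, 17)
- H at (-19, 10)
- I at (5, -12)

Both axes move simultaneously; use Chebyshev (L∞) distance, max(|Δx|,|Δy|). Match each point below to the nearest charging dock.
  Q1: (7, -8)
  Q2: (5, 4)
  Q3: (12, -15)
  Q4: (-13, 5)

Q1 at (7, -8):
  E: max(|0|, |7|) = 7
  F: max(|-17|, |9|) = 17
  G: max(|-27|, |25|) = 27
  H: max(|-26|, |18|) = 26
  I: max(|-2|, |-4|) = 4
  → nearest: I (4)
Q2 at (5, 4):
  E: max(|2|, |-5|) = 5
  F: max(|-15|, |-3|) = 15
  G: max(|-25|, |13|) = 25
  H: max(|-24|, |6|) = 24
  I: max(|0|, |-16|) = 16
  → nearest: E (5)
Q3 at (12, -15):
  E: max(|-5|, |14|) = 14
  F: max(|-22|, |16|) = 22
  G: max(|-32|, |32|) = 32
  H: max(|-31|, |25|) = 31
  I: max(|-7|, |3|) = 7
  → nearest: I (7)
Q4 at (-13, 5):
  E: max(|20|, |-6|) = 20
  F: max(|3|, |-4|) = 4
  G: max(|-7|, |12|) = 12
  H: max(|-6|, |5|) = 6
  I: max(|18|, |-17|) = 18
  → nearest: F (4)

Q1→I; Q2→E; Q3→I; Q4→F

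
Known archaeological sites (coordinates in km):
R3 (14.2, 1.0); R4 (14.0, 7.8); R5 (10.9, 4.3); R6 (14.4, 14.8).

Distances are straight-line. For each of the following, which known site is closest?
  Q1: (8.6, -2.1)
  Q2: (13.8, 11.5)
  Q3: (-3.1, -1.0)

Q1→R3; Q2→R6; Q3→R5

Q1 at (8.6, -2.1):
  R3: √((5.6)² + (3.1)²) = √(31.360 + 9.610) = 6.4 km
  R4: √((5.4)² + (9.9)²) = √(29.160 + 98.010) = 11.3 km
  R5: √((2.3)² + (6.4)²) = √(5.290 + 40.960) = 6.8 km
  R6: √((5.8)² + (16.9)²) = √(33.640 + 285.610) = 17.9 km
  → nearest: R3 (6.4 km)
Q2 at (13.8, 11.5):
  R3: √((0.4)² + (-10.5)²) = √(0.160 + 110.250) = 10.5 km
  R4: √((0.2)² + (-3.7)²) = √(0.040 + 13.690) = 3.7 km
  R5: √((-2.9)² + (-7.2)²) = √(8.410 + 51.840) = 7.8 km
  R6: √((0.6)² + (3.3)²) = √(0.360 + 10.890) = 3.4 km
  → nearest: R6 (3.4 km)
Q3 at (-3.1, -1.0):
  R3: √((17.3)² + (2.0)²) = √(299.290 + 4.000) = 17.4 km
  R4: √((17.1)² + (8.8)²) = √(292.410 + 77.440) = 19.2 km
  R5: √((14.0)² + (5.3)²) = √(196.000 + 28.090) = 15.0 km
  R6: √((17.5)² + (15.8)²) = √(306.250 + 249.640) = 23.6 km
  → nearest: R5 (15.0 km)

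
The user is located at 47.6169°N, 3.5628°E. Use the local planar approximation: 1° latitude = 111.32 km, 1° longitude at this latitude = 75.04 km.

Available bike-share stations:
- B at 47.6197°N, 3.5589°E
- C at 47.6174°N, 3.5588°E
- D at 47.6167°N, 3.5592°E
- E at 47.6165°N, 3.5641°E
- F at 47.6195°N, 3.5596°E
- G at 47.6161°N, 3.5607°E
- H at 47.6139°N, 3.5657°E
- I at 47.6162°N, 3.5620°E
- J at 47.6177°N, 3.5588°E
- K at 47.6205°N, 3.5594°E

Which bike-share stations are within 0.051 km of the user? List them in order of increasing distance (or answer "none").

none

Distances from 47.6169°N, 3.5628°E:
B: √((0.0028·111.32)² + (-0.0039·75.04)²) = √(0.097154 + 0.085648) = 0.4276 km
C: √((0.0005·111.32)² + (-0.0040·75.04)²) = √(0.003098 + 0.090096) = 0.3053 km
D: √((-0.0002·111.32)² + (-0.0036·75.04)²) = √(0.000496 + 0.072978) = 0.2711 km
E: √((-0.0004·111.32)² + (0.0013·75.04)²) = √(0.001983 + 0.009516) = 0.1072 km
F: √((0.0026·111.32)² + (-0.0032·75.04)²) = √(0.083771 + 0.057661) = 0.3761 km
G: √((-0.0008·111.32)² + (-0.0021·75.04)²) = √(0.007931 + 0.024833) = 0.1810 km
H: √((-0.0030·111.32)² + (0.0029·75.04)²) = √(0.111529 + 0.047357) = 0.3986 km
I: √((-0.0007·111.32)² + (-0.0008·75.04)²) = √(0.006072 + 0.003604) = 0.0984 km
J: √((0.0008·111.32)² + (-0.0040·75.04)²) = √(0.007931 + 0.090096) = 0.3131 km
K: √((0.0036·111.32)² + (-0.0034·75.04)²) = √(0.160602 + 0.065094) = 0.4751 km
Threshold 0.051 km: none within range.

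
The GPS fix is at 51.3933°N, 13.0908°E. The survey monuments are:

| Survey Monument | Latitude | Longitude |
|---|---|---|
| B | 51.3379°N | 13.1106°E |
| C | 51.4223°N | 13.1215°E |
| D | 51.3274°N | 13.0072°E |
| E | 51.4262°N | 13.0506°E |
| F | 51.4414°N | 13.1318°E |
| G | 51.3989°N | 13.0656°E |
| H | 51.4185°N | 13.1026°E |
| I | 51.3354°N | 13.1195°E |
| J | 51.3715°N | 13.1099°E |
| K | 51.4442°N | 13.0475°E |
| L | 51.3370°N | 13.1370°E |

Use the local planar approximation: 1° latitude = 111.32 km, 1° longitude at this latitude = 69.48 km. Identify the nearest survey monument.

Distances from 51.3933°N, 13.0908°E:
B: √((-0.0554·111.32)² + (0.0198·69.48)²) = √(38.033468 + 1.892561) = 6.3187 km
C: √((0.0290·111.32)² + (0.0307·69.48)²) = √(10.421792 + 4.549843) = 3.8693 km
D: √((-0.0659·111.32)² + (-0.0836·69.48)²) = √(53.816720 + 33.738998) = 9.3571 km
E: √((0.0329·111.32)² + (-0.0402·69.48)²) = √(13.413379 + 7.801385) = 4.6059 km
F: √((0.0481·111.32)² + (0.0410·69.48)²) = √(28.670585 + 8.114978) = 6.0651 km
G: √((0.0056·111.32)² + (-0.0252·69.48)²) = √(0.388618 + 3.065637) = 1.8586 km
H: √((0.0252·111.32)² + (0.0118·69.48)²) = √(7.869506 + 0.672177) = 2.9226 km
I: √((-0.0579·111.32)² + (0.0287·69.48)²) = √(41.543542 + 3.976339) = 6.7468 km
J: √((-0.0218·111.32)² + (0.0191·69.48)²) = √(5.889242 + 1.761109) = 2.7659 km
K: √((0.0509·111.32)² + (-0.0433·69.48)²) = √(32.105686 + 9.050976) = 6.4153 km
L: √((-0.0563·111.32)² + (0.0462·69.48)²) = √(39.279250 + 10.303946) = 7.0415 km
Minimum: G at 1.8586 km.

G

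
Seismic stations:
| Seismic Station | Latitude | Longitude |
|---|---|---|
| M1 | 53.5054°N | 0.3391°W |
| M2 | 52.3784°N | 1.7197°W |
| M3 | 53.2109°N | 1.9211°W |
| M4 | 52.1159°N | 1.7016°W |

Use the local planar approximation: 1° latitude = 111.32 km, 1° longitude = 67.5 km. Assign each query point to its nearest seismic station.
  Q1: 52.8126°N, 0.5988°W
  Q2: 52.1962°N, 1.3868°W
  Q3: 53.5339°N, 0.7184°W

Q1→M1; Q2→M4; Q3→M1

Q1 at 52.8126°N, 0.5988°W:
  M1: 79.0896 km
  M2: 89.7822 km
  M3: 99.6616 km
  M4: 107.4998 km
  → nearest: M1 (79.0896 km)
Q2 at 52.1962°N, 1.3868°W:
  M1: 161.9922 km
  M2: 30.2707 km
  M3: 118.5742 km
  M4: 23.0527 km
  → nearest: M4 (23.0527 km)
Q3 at 53.5339°N, 0.7184°W:
  M1: 25.7986 km
  M2: 145.3060 km
  M3: 88.7886 km
  M4: 171.2356 km
  → nearest: M1 (25.7986 km)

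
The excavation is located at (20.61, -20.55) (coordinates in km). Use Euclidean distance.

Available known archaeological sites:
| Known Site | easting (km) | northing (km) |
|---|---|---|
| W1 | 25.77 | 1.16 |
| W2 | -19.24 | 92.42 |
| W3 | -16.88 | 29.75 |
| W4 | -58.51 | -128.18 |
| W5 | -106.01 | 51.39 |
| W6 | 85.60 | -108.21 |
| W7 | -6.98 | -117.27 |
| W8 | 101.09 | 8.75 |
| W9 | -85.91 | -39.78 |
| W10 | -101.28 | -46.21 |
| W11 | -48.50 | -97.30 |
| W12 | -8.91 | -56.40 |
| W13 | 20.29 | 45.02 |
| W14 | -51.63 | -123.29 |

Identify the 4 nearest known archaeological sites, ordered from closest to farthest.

W1, W12, W3, W13

Distances from (20.61, -20.55):
W1: 22.31 km
W2: 119.79 km
W3: 62.73 km
W4: 133.58 km
W5: 145.63 km
W6: 109.12 km
W7: 100.58 km
W8: 85.65 km
W9: 108.24 km
W10: 124.56 km
W11: 103.28 km
W12: 46.44 km
W13: 65.57 km
W14: 125.60 km
Sorted: W1 (22.31 km) < W12 (46.44 km) < W3 (62.73 km) < W13 (65.57 km) < W8 (85.65 km) < W7 (100.58 km) < …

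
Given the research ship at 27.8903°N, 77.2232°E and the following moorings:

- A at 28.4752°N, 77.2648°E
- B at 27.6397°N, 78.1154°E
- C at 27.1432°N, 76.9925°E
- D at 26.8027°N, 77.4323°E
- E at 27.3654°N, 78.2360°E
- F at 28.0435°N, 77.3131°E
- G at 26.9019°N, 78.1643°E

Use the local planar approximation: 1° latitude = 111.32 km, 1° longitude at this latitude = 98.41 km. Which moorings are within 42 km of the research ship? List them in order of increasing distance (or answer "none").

F

Distances from 27.8903°N, 77.2232°E:
A: √((0.5849·111.32)² + (0.0416·98.41)²) = √(4239.451176 + 16.759657) = 65.2396 km
B: √((-0.2506·111.32)² + (0.8922·98.41)²) = √(778.231004 + 7709.086193) = 92.1266 km
C: √((-0.7471·111.32)² + (-0.2307·98.41)²) = √(6916.778498 + 515.434700) = 86.2103 km
D: √((-1.0876·111.32)² + (0.2091·98.41)²) = √(14658.340075 + 423.434782) = 122.8079 km
E: √((-0.5249·111.32)² + (1.0128·98.41)²) = √(3414.283198 + 9934.038732) = 115.5349 km
F: √((0.1532·111.32)² + (0.0899·98.41)²) = √(290.846556 + 78.270453) = 19.2124 km
G: √((-0.9884·111.32)² + (0.9411·98.41)²) = √(12106.312183 + 8577.288352) = 143.8179 km
Threshold 42 km: F (19.2124 km) is within range.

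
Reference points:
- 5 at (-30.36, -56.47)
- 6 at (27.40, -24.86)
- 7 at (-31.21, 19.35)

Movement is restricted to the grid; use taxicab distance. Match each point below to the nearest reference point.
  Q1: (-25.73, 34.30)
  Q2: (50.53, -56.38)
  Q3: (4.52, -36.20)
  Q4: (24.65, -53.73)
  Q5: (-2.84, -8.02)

Q1→7; Q2→6; Q3→6; Q4→6; Q5→6

Q1 at (-25.73, 34.30):
  5: 95.40
  6: 112.29
  7: 20.43
  → nearest: 7 (20.43)
Q2 at (50.53, -56.38):
  5: 80.98
  6: 54.65
  7: 157.47
  → nearest: 6 (54.65)
Q3 at (4.52, -36.20):
  5: 55.15
  6: 34.22
  7: 91.28
  → nearest: 6 (34.22)
Q4 at (24.65, -53.73):
  5: 57.75
  6: 31.62
  7: 128.94
  → nearest: 6 (31.62)
Q5 at (-2.84, -8.02):
  5: 75.97
  6: 47.08
  7: 55.74
  → nearest: 6 (47.08)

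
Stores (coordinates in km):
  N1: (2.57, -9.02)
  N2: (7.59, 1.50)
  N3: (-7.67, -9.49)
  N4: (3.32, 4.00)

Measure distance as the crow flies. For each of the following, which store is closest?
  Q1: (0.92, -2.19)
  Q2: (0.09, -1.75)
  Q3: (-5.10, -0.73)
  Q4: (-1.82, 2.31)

Q1→N4; Q2→N4; Q3→N3; Q4→N4

Q1 at (0.92, -2.19):
  N1: √((1.65)² + (-6.83)²) = √(2.7225 + 46.6489) = 7.03 km
  N2: √((6.67)² + (3.69)²) = √(44.4889 + 13.6161) = 7.62 km
  N3: √((-8.59)² + (-7.30)²) = √(73.7881 + 53.2900) = 11.27 km
  N4: √((2.40)² + (6.19)²) = √(5.7600 + 38.3161) = 6.64 km
  → nearest: N4 (6.64 km)
Q2 at (0.09, -1.75):
  N1: √((2.48)² + (-7.27)²) = √(6.1504 + 52.8529) = 7.68 km
  N2: √((7.50)² + (3.25)²) = √(56.2500 + 10.5625) = 8.17 km
  N3: √((-7.76)² + (-7.74)²) = √(60.2176 + 59.9076) = 10.96 km
  N4: √((3.23)² + (5.75)²) = √(10.4329 + 33.0625) = 6.60 km
  → nearest: N4 (6.60 km)
Q3 at (-5.10, -0.73):
  N1: √((7.67)² + (-8.29)²) = √(58.8289 + 68.7241) = 11.29 km
  N2: √((12.69)² + (2.23)²) = √(161.0361 + 4.9729) = 12.88 km
  N3: √((-2.57)² + (-8.76)²) = √(6.6049 + 76.7376) = 9.13 km
  N4: √((8.42)² + (4.73)²) = √(70.8964 + 22.3729) = 9.66 km
  → nearest: N3 (9.13 km)
Q4 at (-1.82, 2.31):
  N1: √((4.39)² + (-11.33)²) = √(19.2721 + 128.3689) = 12.15 km
  N2: √((9.41)² + (-0.81)²) = √(88.5481 + 0.6561) = 9.44 km
  N3: √((-5.85)² + (-11.80)²) = √(34.2225 + 139.2400) = 13.17 km
  N4: √((5.14)² + (1.69)²) = √(26.4196 + 2.8561) = 5.41 km
  → nearest: N4 (5.41 km)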